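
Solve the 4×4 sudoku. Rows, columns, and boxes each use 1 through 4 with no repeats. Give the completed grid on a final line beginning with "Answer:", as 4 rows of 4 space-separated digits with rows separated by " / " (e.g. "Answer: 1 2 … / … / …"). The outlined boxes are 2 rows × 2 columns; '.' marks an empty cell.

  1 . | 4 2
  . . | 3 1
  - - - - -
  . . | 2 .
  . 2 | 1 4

Step 1. [r3c4∈{3}] r3c4's peers cover all but 3 ⇒ r3c4=3.
Step 2. [r2c2∈{4}] r2c2's peers cover all but 4, so r2c2=4.
Step 3. [r1c2∈{3}] r1c2 is down to just 3, so r1c2=3.
Step 4. [r4c1∈{3}] only 3 remains possible at r4c1 ⇒ r4c1=3.
Step 5. [r2c1∈{2}] nothing but 2 survives at r2c1. So r2c1=2.
Step 6. [r3c2∈{1}] r3c2 is down to just 1, so r3c2=1.
Step 7. [r3c1∈{4}] r3c1's peers cover all but 4. So r3c1=4.

Answer: 1 3 4 2 / 2 4 3 1 / 4 1 2 3 / 3 2 1 4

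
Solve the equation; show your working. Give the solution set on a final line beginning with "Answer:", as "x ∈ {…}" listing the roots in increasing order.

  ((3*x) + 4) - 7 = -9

Step 1. [((3*x) + 4) - 7 = -9] peel the -7: add 7 from each side ⇒ sub: (3*x) + 4 = -2.
Step 2. [(3*x) + 4 = -2] +4 is outermost — subtract 4 both sides. So sub: 3*x = -6.
Step 3. [3*x = -6] leading coefficient 3: divide by 3. So div: x = -2.

Answer: x ∈ {-2}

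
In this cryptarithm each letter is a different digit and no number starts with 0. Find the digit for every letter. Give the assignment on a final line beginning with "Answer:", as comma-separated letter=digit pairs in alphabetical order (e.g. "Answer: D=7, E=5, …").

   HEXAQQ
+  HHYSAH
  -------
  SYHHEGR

Step 1. [col 1: Q + H ≡ R (mod 10)] no forcing yet in column 1 (carry-in 0); Q=6 is free and consistent — try it, so Q=6.
Step 2. [col 1: Q + H ≡ R (mod 10)] column 1 (Q + H ≡ R (mod 10), carry-in 0) doesn't pin H yet; pick H=7 and continue ⇒ H=7.
Step 3. [col 1: Q + H ≡ R (mod 10)] in column 1 we have Q+H≡R with carry-in 0; given Q=6, H=7 and digits 6,7 already taken and all letters distinct, that pins R to 3. So R=3.
Step 4. [col 2: Q + A ≡ G (mod 10)] no forcing yet in column 2 (carry-in 1); A=8 is free and consistent — try it. So A=8.
Step 5. [S] adding two 6-digit numbers gives at most 6+1 digits, and here it does — S is that final carry and must be 1 ⇒ S=1.
Step 6. [col 2: Q + A ≡ G (mod 10)] from column 2 (Q=6, A=8, carry-in 1, digits 1,3,6,7,8 already taken and all letters distinct): G must equal 5, so G=5.
Step 7. [col 3: A + S ≡ E (mod 10)] from column 3 (A=8, S=1, carry-in 1, digits 1,3,5,6,7,8 already taken and all letters distinct): E must equal 0 ⇒ E=0.
Step 8. [col 4: X + Y ≡ H (mod 10)] several values work for Y in column 4 (X + Y ≡ H (mod 10), carry-in 1); try Y=4, so Y=4.
Step 9. [col 4: X + Y ≡ H (mod 10)] column 4: given Y=4, H=7, carry-in 1, and digits 0,1,3,4,5,6,7,8 already taken and all letters distinct, X+Y≡H (mod 10) forces X=2, so X=2.

Answer: A=8, E=0, G=5, H=7, Q=6, R=3, S=1, X=2, Y=4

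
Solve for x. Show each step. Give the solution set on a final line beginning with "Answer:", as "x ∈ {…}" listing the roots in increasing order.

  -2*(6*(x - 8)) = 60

Step 1. [-2*(6*(x - 8)) = 60] leading coefficient -2: divide by -2, so div: 6*(x - 8) = -30.
Step 2. [6*(x - 8) = -30] leading coefficient 6: divide by 6. So div: x - 8 = -5.
Step 3. [x - 8 = -5] 8 comes off first (add 8). So sub: x = 3.

Answer: x ∈ {3}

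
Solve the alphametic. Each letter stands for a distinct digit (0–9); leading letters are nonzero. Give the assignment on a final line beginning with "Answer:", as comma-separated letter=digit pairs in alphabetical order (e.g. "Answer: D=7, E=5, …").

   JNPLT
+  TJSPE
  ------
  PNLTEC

Step 1. [col 1: T + E ≡ C (mod 10)] several values work for C in column 1 (T + E ≡ C (mod 10), carry-in 0); try C=6 ⇒ C=6.
Step 2. [P] P is the leading digit of a 6-digit sum of two 5-digit numbers; the final carry is exactly 1. So P=1.
Step 3. [col 1: T + E ≡ C (mod 10)] several values work for E in column 1 (T + E ≡ C (mod 10), carry-in 0); try E=7 ⇒ E=7.
Step 4. [col 1: T + E ≡ C (mod 10)] from column 1 (E=7, C=6, carry-in 0, digits 1,6,7 already taken and all letters distinct): T must equal 9, so T=9.
Step 5. [col 2: L + P ≡ E (mod 10)] column 2: given P=1, E=7, carry-in 1, and digits 1,6,7,9 already taken and all letters distinct, L+P≡E (mod 10) forces L=5, so L=5.
Step 6. [col 3: P + S ≡ T (mod 10)] in column 3 we have P+S≡T with carry-in 0; given P=1, T=9 and digits 1,5,6,7,9 already taken and all letters distinct, that pins S to 8, so S=8.
Step 7. [col 4: N + J ≡ L (mod 10)] column 4 (N + J ≡ L (mod 10), carry-in 0) doesn't pin J yet; pick J=3 and continue ⇒ J=3.
Step 8. [col 4: N + J ≡ L (mod 10)] in column 4 we have N+J≡L with carry-in 0; given J=3, L=5 and digits 1,3,5,6,7,8,9 already taken and all letters distinct, that pins N to 2 ⇒ N=2.

Answer: C=6, E=7, J=3, L=5, N=2, P=1, S=8, T=9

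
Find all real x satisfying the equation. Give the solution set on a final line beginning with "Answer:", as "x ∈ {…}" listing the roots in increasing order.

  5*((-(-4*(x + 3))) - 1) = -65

Step 1. [5*((-(-4*(x + 3))) - 1) = -65] divide by the outer 5, so div: (-(-4*(x + 3))) - 1 = -13.
Step 2. [(-(-4*(x + 3))) - 1 = -13] the outer -1 inverts by adding 1, so sub: -(-4*(x + 3)) = -12.
Step 3. [-(-4*(x + 3)) = -12] flip signs both sides, so neg: -4*(x + 3) = 12.
Step 4. [-4*(x + 3) = 12] -4·(inner) — divide through by -4. So div: x + 3 = -3.
Step 5. [x + 3 = -3] +3 is outermost — subtract 3 both sides ⇒ sub: x = -6.

Answer: x ∈ {-6}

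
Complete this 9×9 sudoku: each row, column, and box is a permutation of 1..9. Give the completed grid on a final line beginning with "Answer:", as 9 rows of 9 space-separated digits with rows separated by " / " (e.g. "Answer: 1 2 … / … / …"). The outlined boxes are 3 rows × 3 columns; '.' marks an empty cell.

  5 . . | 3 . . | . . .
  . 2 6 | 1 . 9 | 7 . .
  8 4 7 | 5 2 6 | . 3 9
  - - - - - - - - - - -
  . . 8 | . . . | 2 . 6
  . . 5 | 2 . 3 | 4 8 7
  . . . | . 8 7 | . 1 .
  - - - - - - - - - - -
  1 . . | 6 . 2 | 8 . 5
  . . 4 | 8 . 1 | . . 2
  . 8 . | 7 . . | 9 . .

Step 1. [r2c5∈{4}] r2c5 has the single candidate 4, so r2c5=4.
Step 2. [r8c2∈{3,5,6,7,9}] 5 has one home in col 2: r8c2, so r8c2=5.
Step 3. [r6c9∈{3}] r6c9 has the single candidate 3 ⇒ r6c9=3.
Step 4. [r4c8∈{5,9}] col 8 places 9 nowhere but r4c8 ⇒ r4c8=9.
Step 5. [r6c4∈{4,9}] col 4 places 9 nowhere but r6c4. So r6c4=9.
Step 6. [r9c6∈{4,5}] 4 has one home in box 8: r9c6. So r9c6=4.
Step 7. [r1c3∈{1,9}] 1 has one home in col 3: r1c3. So r1c3=1.
Step 8. [r7c3∈{3,9}] col 3 places 9 nowhere but r7c3, so r7c3=9.
Step 9. [r9c3∈{2,3}] across col 3, 3 lands solely at r9c3. So r9c3=3.
Step 10. [r9c8∈{6}] r9c8 is down to just 6. So r9c8=6.
Step 11. [r6c2∈{6}] r6c2 has the single candidate 6 ⇒ r6c2=6.
Step 12. [r7c2∈{7}] only 7 remains possible at r7c2. So r7c2=7.
Step 13. [r1c9∈{4,8}] across col 9, 4 lands solely at r1c9. So r1c9=4.
Step 14. [r4c2∈{1,3}] r4c2 is the only open cell in col 2 admitting 3, so r4c2=3.
Step 15. [r6c1∈{2,4}] r6c1 is the only open cell in row 6 admitting 4, so r6c1=4.
Step 16. [r4c5∈{1,5}] in row 4, 1 fits only at r4c5. So r4c5=1.
Step 17. [r8c7∈{3}] only 3 remains possible at r8c7. So r8c7=3.
Step 18. [r5c2∈{1,9}] row 5 places 1 nowhere but r5c2. So r5c2=1.
Step 19. [r4c6∈{5}] r4c6 is down to just 5. So r4c6=5.
Step 20. [r1c8∈{2}] r1c8 has the single candidate 2, so r1c8=2.
Step 21. [r2c1∈{3}] r2c1 is down to just 3, so r2c1=3.
Step 22. [r1c6∈{8}] only 8 remains possible at r1c6. So r1c6=8.
Step 23. [r5c5∈{6}] nothing but 6 survives at r5c5 ⇒ r5c5=6.
Step 24. [r9c1∈{2}] only 2 remains possible at r9c1. So r9c1=2.
Step 25. [r1c7∈{6}] r1c7 has the single candidate 6 ⇒ r1c7=6.
Step 26. [r4c1∈{7}] r4c1 is down to just 7. So r4c1=7.
Step 27. [r1c2∈{9}] only 9 remains possible at r1c2, so r1c2=9.
Step 28. [r6c3∈{2}] r6c3 is down to just 2, so r6c3=2.
Step 29. [r3c7∈{1}] r3c7's peers cover all but 1. So r3c7=1.
Step 30. [r7c5∈{3}] r7c5's peers cover all but 3. So r7c5=3.
Step 31. [r7c8∈{4}] r7c8 is down to just 4. So r7c8=4.
Step 32. [r4c4∈{4}] r4c4 is down to just 4. So r4c4=4.
Step 33. [r8c8∈{7}] only 7 remains possible at r8c8 ⇒ r8c8=7.
Step 34. [r2c8∈{5}] r2c8's peers cover all but 5. So r2c8=5.
Step 35. [r1c5∈{7}] nothing but 7 survives at r1c5, so r1c5=7.
Step 36. [r6c7∈{5}] r6c7 is down to just 5, so r6c7=5.
Step 37. [r5c1∈{9}] only 9 remains possible at r5c1. So r5c1=9.
Step 38. [r2c9∈{8}] r2c9 has the single candidate 8, so r2c9=8.
Step 39. [r8c1∈{6}] r8c1 is down to just 6, so r8c1=6.
Step 40. [r9c5∈{5}] r9c5 is down to just 5. So r9c5=5.
Step 41. [r9c9∈{1}] r9c9 is down to just 1, so r9c9=1.
Step 42. [r8c5∈{9}] r8c5 is down to just 9 ⇒ r8c5=9.

Answer: 5 9 1 3 7 8 6 2 4 / 3 2 6 1 4 9 7 5 8 / 8 4 7 5 2 6 1 3 9 / 7 3 8 4 1 5 2 9 6 / 9 1 5 2 6 3 4 8 7 / 4 6 2 9 8 7 5 1 3 / 1 7 9 6 3 2 8 4 5 / 6 5 4 8 9 1 3 7 2 / 2 8 3 7 5 4 9 6 1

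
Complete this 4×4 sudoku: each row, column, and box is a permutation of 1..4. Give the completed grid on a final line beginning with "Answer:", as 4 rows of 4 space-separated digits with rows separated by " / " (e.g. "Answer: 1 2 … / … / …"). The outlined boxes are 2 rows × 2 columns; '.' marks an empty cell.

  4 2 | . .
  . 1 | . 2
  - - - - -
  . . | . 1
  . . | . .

Step 1. [r4c4∈{3,4}] 4 has one home in col 4: r4c4. So r4c4=4.
Step 2. [r4c2∈{3}] only 3 remains possible at r4c2 ⇒ r4c2=3.
Step 3. [r3c3∈{2,3}] r3c3 is the only open cell in row 3 admitting 3 ⇒ r3c3=3.
Step 4. [r4c3∈{2}] only 2 remains possible at r4c3, so r4c3=2.
Step 5. [r1c4∈{3}] nothing but 3 survives at r1c4. So r1c4=3.
Step 6. [r2c1∈{3}] nothing but 3 survives at r2c1. So r2c1=3.
Step 7. [r4c1∈{1}] only 1 remains possible at r4c1, so r4c1=1.
Step 8. [r2c3∈{4}] nothing but 4 survives at r2c3, so r2c3=4.
Step 9. [r1c3∈{1}] nothing but 1 survives at r1c3 ⇒ r1c3=1.
Step 10. [r3c2∈{4}] r3c2 has the single candidate 4, so r3c2=4.
Step 11. [r3c1∈{2}] nothing but 2 survives at r3c1, so r3c1=2.

Answer: 4 2 1 3 / 3 1 4 2 / 2 4 3 1 / 1 3 2 4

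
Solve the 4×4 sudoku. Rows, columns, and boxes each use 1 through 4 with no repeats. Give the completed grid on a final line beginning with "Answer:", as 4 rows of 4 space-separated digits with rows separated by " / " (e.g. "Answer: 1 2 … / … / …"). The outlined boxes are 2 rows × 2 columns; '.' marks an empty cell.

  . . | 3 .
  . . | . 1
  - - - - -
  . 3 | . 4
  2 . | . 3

Step 1. [r4c2∈{1,4}] 4 has one home in row 4: r4c2. So r4c2=4.
Step 2. [r1c4∈{2}] r1c4 is down to just 2. So r1c4=2.
Step 3. [r3c1∈{1}] r3c1 has the single candidate 1. So r3c1=1.
Step 4. [r2c1∈{3,4}] r2c1 is the only open cell in row 2 admitting 3. So r2c1=3.
Step 5. [r1c1∈{4}] only 4 remains possible at r1c1, so r1c1=4.
Step 6. [r1c2∈{1}] r1c2 is down to just 1 ⇒ r1c2=1.
Step 7. [r4c3∈{1}] r4c3's peers cover all but 1 ⇒ r4c3=1.
Step 8. [r2c2∈{2}] only 2 remains possible at r2c2 ⇒ r2c2=2.
Step 9. [r2c3∈{4}] only 4 remains possible at r2c3. So r2c3=4.
Step 10. [r3c3∈{2}] r3c3 has the single candidate 2, so r3c3=2.

Answer: 4 1 3 2 / 3 2 4 1 / 1 3 2 4 / 2 4 1 3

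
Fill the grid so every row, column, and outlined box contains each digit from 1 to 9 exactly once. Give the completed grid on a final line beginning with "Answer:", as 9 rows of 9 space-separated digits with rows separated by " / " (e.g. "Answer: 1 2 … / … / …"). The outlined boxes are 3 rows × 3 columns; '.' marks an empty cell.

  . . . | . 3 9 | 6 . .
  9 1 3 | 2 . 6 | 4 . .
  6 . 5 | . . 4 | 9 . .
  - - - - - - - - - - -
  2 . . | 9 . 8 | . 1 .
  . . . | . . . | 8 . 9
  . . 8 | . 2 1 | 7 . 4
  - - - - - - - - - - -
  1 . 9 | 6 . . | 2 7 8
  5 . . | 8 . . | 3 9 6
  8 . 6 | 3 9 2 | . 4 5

Step 1. [r5c4∈{4,5,7}] across col 4, 4 lands solely at r5c4, so r5c4=4.
Step 2. [r9c2∈{7}] nothing but 7 survives at r9c2 ⇒ r9c2=7.
Step 3. [r6c4∈{5}] only 5 remains possible at r6c4, so r6c4=5.
Step 4. [r6c1∈{3}] r6c1 has the single candidate 3, so r6c1=3.
Step 5. [r5c8∈{2,3,5,6}] 2 has one home in row 5: r5c8, so r5c8=2.
Step 6. [r5c1∈{7}] only 7 remains possible at r5c1 ⇒ r5c1=7.
Step 7. [r2c5∈{5,7,8}] across box 2, 5 lands solely at r2c5, so r2c5=5.
Step 8. [r3c5∈{1,7,8}] r3c5 is the only open cell in col 5 admitting 8 ⇒ r3c5=8.
Step 9. [r1c3∈{2,4,7}] across col 3, 7 lands solely at r1c3, so r1c3=7.
Step 10. [r3c2∈{2}] only 2 remains possible at r3c2, so r3c2=2.
Step 11. [r8c2∈{4}] r8c2's peers cover all but 4 ⇒ r8c2=4.
Step 12. [r5c5∈{6}] only 6 remains possible at r5c5. So r5c5=6.
Step 13. [r1c4∈{1}] only 1 remains possible at r1c4. So r1c4=1.
Step 14. [r4c2∈{5,6}] row 4 places 6 nowhere but r4c2. So r4c2=6.
Step 15. [r3c9∈{1,3,7}] r3c9 is the only open cell in row 3 admitting 1. So r3c9=1.
Step 16. [r1c2∈{8}] only 8 remains possible at r1c2, so r1c2=8.
Step 17. [r8c6∈{7}] r8c6 is down to just 7, so r8c6=7.
Step 18. [r8c5∈{1}] only 1 remains possible at r8c5 ⇒ r8c5=1.
Step 19. [r7c5∈{4}] r7c5 has the single candidate 4, so r7c5=4.
Step 20. [r7c6∈{5}] r7c6's peers cover all but 5, so r7c6=5.
Step 21. [r4c7∈{5}] only 5 remains possible at r4c7, so r4c7=5.
Step 22. [r5c2∈{5}] only 5 remains possible at r5c2. So r5c2=5.
Step 23. [r1c9∈{2}] r1c9 has the single candidate 2 ⇒ r1c9=2.
Step 24. [r7c2∈{3}] only 3 remains possible at r7c2, so r7c2=3.
Step 25. [r2c9∈{7}] r2c9 has the single candidate 7, so r2c9=7.
Step 26. [r6c8∈{6}] r6c8's peers cover all but 6, so r6c8=6.
Step 27. [r4c3∈{4}] r4c3 is down to just 4, so r4c3=4.
Step 28. [r9c7∈{1}] r9c7 has the single candidate 1. So r9c7=1.
Step 29. [r3c4∈{7}] r3c4's peers cover all but 7 ⇒ r3c4=7.
Step 30. [r5c3∈{1}] only 1 remains possible at r5c3. So r5c3=1.
Step 31. [r2c8∈{8}] r2c8 is down to just 8 ⇒ r2c8=8.
Step 32. [r4c9∈{3}] r4c9's peers cover all but 3 ⇒ r4c9=3.
Step 33. [r1c8∈{5}] r1c8 has the single candidate 5, so r1c8=5.
Step 34. [r6c2∈{9}] nothing but 9 survives at r6c2. So r6c2=9.
Step 35. [r5c6∈{3}] r5c6's peers cover all but 3 ⇒ r5c6=3.
Step 36. [r8c3∈{2}] r8c3 has the single candidate 2 ⇒ r8c3=2.
Step 37. [r4c5∈{7}] nothing but 7 survives at r4c5, so r4c5=7.
Step 38. [r3c8∈{3}] r3c8 is down to just 3, so r3c8=3.
Step 39. [r1c1∈{4}] r1c1's peers cover all but 4. So r1c1=4.

Answer: 4 8 7 1 3 9 6 5 2 / 9 1 3 2 5 6 4 8 7 / 6 2 5 7 8 4 9 3 1 / 2 6 4 9 7 8 5 1 3 / 7 5 1 4 6 3 8 2 9 / 3 9 8 5 2 1 7 6 4 / 1 3 9 6 4 5 2 7 8 / 5 4 2 8 1 7 3 9 6 / 8 7 6 3 9 2 1 4 5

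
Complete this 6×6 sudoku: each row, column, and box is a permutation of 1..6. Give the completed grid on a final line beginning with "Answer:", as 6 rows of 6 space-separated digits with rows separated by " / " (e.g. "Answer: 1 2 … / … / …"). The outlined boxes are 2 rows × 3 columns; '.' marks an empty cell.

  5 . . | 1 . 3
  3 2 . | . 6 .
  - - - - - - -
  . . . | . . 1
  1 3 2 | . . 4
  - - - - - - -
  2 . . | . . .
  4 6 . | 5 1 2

Step 1. [r1c2∈{4}] nothing but 4 survives at r1c2, so r1c2=4.
Step 2. [r3c4∈{2,3,6}] r3c4 is the only open cell in col 4 admitting 2. So r3c4=2.
Step 3. [r5c4∈{3,4,6}] across col 4, 3 lands solely at r5c4 ⇒ r5c4=3.
Step 4. [r3c2∈{5}] only 5 remains possible at r3c2 ⇒ r3c2=5.
Step 5. [r3c1∈{6}] r3c1's peers cover all but 6, so r3c1=6.
Step 6. [r5c3∈{1,5}] 5 has one home in row 5: r5c3, so r5c3=5.
Step 7. [r1c5∈{2}] only 2 remains possible at r1c5, so r1c5=2.
Step 8. [r5c6∈{6}] r5c6's peers cover all but 6 ⇒ r5c6=6.
Step 9. [r3c5∈{3}] r3c5 has the single candidate 3, so r3c5=3.
Step 10. [r2c3∈{1}] nothing but 1 survives at r2c3. So r2c3=1.
Step 11. [r2c4∈{4}] r2c4 has the single candidate 4. So r2c4=4.
Step 12. [r5c5∈{4}] only 4 remains possible at r5c5. So r5c5=4.
Step 13. [r4c5∈{5}] only 5 remains possible at r4c5. So r4c5=5.
Step 14. [r4c4∈{6}] r4c4 is down to just 6, so r4c4=6.
Step 15. [r6c3∈{3}] r6c3's peers cover all but 3. So r6c3=3.
Step 16. [r3c3∈{4}] only 4 remains possible at r3c3. So r3c3=4.
Step 17. [r5c2∈{1}] r5c2 has the single candidate 1. So r5c2=1.
Step 18. [r1c3∈{6}] nothing but 6 survives at r1c3. So r1c3=6.
Step 19. [r2c6∈{5}] r2c6's peers cover all but 5. So r2c6=5.

Answer: 5 4 6 1 2 3 / 3 2 1 4 6 5 / 6 5 4 2 3 1 / 1 3 2 6 5 4 / 2 1 5 3 4 6 / 4 6 3 5 1 2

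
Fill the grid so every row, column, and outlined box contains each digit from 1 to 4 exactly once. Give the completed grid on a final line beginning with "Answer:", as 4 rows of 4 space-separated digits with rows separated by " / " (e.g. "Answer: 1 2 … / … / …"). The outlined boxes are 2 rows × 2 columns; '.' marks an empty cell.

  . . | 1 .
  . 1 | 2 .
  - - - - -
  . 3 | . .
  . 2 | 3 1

Step 1. [r4c1∈{4}] nothing but 4 survives at r4c1. So r4c1=4.
Step 2. [r2c4∈{3,4}] 4 has one home in row 2: r2c4. So r2c4=4.
Step 3. [r1c4∈{3}] r1c4 has the single candidate 3, so r1c4=3.
Step 4. [r3c3∈{4}] r3c3 has the single candidate 4. So r3c3=4.
Step 5. [r3c4∈{2}] r3c4 has the single candidate 2 ⇒ r3c4=2.
Step 6. [r1c2∈{4}] nothing but 4 survives at r1c2 ⇒ r1c2=4.
Step 7. [r1c1∈{2}] r1c1's peers cover all but 2, so r1c1=2.
Step 8. [r3c1∈{1}] only 1 remains possible at r3c1 ⇒ r3c1=1.
Step 9. [r2c1∈{3}] r2c1's peers cover all but 3, so r2c1=3.

Answer: 2 4 1 3 / 3 1 2 4 / 1 3 4 2 / 4 2 3 1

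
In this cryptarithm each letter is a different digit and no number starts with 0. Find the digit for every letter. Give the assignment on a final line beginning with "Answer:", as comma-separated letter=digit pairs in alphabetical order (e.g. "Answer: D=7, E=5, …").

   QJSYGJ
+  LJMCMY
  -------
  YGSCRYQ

Step 1. [col 1: J + Y ≡ Q (mod 10)] Q=8 is one option consistent with column 1 (J + Y ≡ Q (mod 10), carry-in 0) — take it, so Q=8.
Step 2. [col 1: J + Y ≡ Q (mod 10)] no forcing yet in column 1 (carry-in 0); Y=1 is free and consistent — try it ⇒ Y=1.
Step 3. [col 1: J + Y ≡ Q (mod 10)] column 1 reads J+Y+carry(0)=Q with Y=1, Q=8; with digits 1,8 already taken and all letters distinct, the only value for J is 7. So J=7.
Step 4. [col 2: G + M ≡ Y (mod 10)] several values work for M in column 2 (G + M ≡ Y (mod 10), carry-in 0); try M=9 ⇒ M=9.
Step 5. [col 2: G + M ≡ Y (mod 10)] column 2 reads G+M+carry(0)=Y with M=9, Y=1; with digits 1,7,8,9 already taken and all letters distinct, the only value for G is 2. So G=2.
Step 6. [col 3: Y + C ≡ R (mod 10)] R=6 is one option consistent with column 3 (Y + C ≡ R (mod 10), carry-in 1) — take it ⇒ R=6.
Step 7. [col 3: Y + C ≡ R (mod 10)] from column 3 (Y=1, R=6, carry-in 1, digits 1,2,6,7,8,9 already taken and all letters distinct): C must equal 4. So C=4.
Step 8. [col 4: S + M ≡ C (mod 10)] in column 4 we have S+M≡C with carry-in 0; given M=9, C=4 and digits 1,2,4,6,7,8,9 already taken and all letters distinct, that pins S to 5, so S=5.
Step 9. [col 6: Q + L ≡ G (mod 10)] in column 6 we have Q+L≡G with carry-in 1; given Q=8, G=2 and digits 1,2,4,5,6,7,8,9 already taken and all letters distinct, that pins L to 3 ⇒ L=3.

Answer: C=4, G=2, J=7, L=3, M=9, Q=8, R=6, S=5, Y=1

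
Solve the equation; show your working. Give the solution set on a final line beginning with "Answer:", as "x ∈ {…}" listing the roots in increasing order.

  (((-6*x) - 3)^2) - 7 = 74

Step 1. [(((-6*x) - 3)^2) - 7 = 74] the outer -7 inverts by adding 7, so sub: ((-6*x) - 3)^2 = 81.
Step 2. [((-6*x) - 3)^2 = 81] LHS squared, RHS 81 ≥ 0: apply √ (±) ⇒ sqrt: (-6*x) - 3 = 9 or -9.
Step 3. [(-6*x) - 3 = 9 or -9] add 3: x sits inside (… - 3), so sub: -6*x = 12 or -6.
Step 4. [-6*x = 12 or -6] divide by the outer -6. So div: x = -2 or 1.

Answer: x ∈ {-2, 1}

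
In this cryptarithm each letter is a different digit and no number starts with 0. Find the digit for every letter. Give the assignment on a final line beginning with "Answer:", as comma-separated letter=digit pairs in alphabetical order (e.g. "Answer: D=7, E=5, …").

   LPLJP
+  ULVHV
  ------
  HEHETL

Step 1. [col 1: P + V ≡ L (mod 10)] no forcing yet in column 1 (carry-in 0); P=6 is free and consistent — try it. So P=6.
Step 2. [col 1: P + V ≡ L (mod 10)] several values work for V in column 1 (P + V ≡ L (mod 10), carry-in 0); try V=8, so V=8.
Step 3. [H] the sum has 6 digits but both addends have 5; that extra leading digit H is the final carry, namely 1. So H=1.
Step 4. [col 1: P + V ≡ L (mod 10)] in column 1 we have P+V≡L with carry-in 0; given P=6, V=8 and digits 1,6,8 already taken and all letters distinct, that pins L to 4, so L=4.
Step 5. [col 2: J + H ≡ T (mod 10)] several values work for T in column 2 (J + H ≡ T (mod 10), carry-in 1); try T=5. So T=5.
Step 6. [col 2: J + H ≡ T (mod 10)] column 2: given H=1, T=5, carry-in 1, and digits 1,4,5,6,8 already taken and all letters distinct, J+H≡T (mod 10) forces J=3. So J=3.
Step 7. [col 3: L + V ≡ E (mod 10)] column 3: given L=4, V=8, carry-in 0, and digits 1,3,4,5,6,8 already taken and all letters distinct, L+V≡E (mod 10) forces E=2. So E=2.
Step 8. [col 5: L + U ≡ E (mod 10)] column 5 reads L+U+carry(1)=E with L=4, E=2; with digits 1,2,3,4,5,6,8 already taken and all letters distinct, the only value for U is 7 ⇒ U=7.

Answer: E=2, H=1, J=3, L=4, P=6, T=5, U=7, V=8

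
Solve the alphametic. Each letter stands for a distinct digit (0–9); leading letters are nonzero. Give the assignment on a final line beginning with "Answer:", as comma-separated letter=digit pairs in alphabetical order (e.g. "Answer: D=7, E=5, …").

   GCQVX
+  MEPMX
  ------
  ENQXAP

Step 1. [col 1: X + X ≡ P (mod 10)] several values work for X in column 1 (X + X ≡ P (mod 10), carry-in 0); try X=6 ⇒ X=6.
Step 2. [col 1: X + X ≡ P (mod 10)] in column 1 we have X+X≡P with carry-in 0; given X=6 and digits 6 already taken and all letters distinct, that pins P to 2, so P=2.
Step 3. [col 2: V + M ≡ A (mod 10)] column 2 (V + M ≡ A (mod 10), carry-in 1) doesn't pin M yet; pick M=8 and continue ⇒ M=8.
Step 4. [col 2: V + M ≡ A (mod 10)] V=0 is one option consistent with column 2 (V + M ≡ A (mod 10), carry-in 1) — take it, so V=0.
Step 5. [E] the sum has 6 digits but both addends have 5; that extra leading digit E is the final carry, namely 1. So E=1.
Step 6. [col 2: V + M ≡ A (mod 10)] in column 2 we have V+M≡A with carry-in 1; given V=0, M=8 and digits 0,1,2,6,8 already taken and all letters distinct, that pins A to 9, so A=9.
Step 7. [col 3: Q + P ≡ X (mod 10)] column 3: given P=2, X=6, carry-in 0, and digits 0,1,2,6,8,9 already taken and all letters distinct, Q+P≡X (mod 10) forces Q=4, so Q=4.
Step 8. [col 4: C + E ≡ Q (mod 10)] from column 4 (E=1, Q=4, carry-in 0, digits 0,1,2,4,6,8,9 already taken and all letters distinct): C must equal 3 ⇒ C=3.
Step 9. [col 5: G + M ≡ N (mod 10)] in column 5 we have G+M≡N with carry-in 0; given M=8 and digits 0,1,2,3,4,6,8,9 already taken and all letters distinct, that pins N to 5. So N=5.
Step 10. [col 5: G + M ≡ N (mod 10)] in column 5 we have G+M≡N with carry-in 0; given M=8, N=5 and digits 0,1,2,3,4,5,6,8,9 already taken and all letters distinct, that pins G to 7. So G=7.

Answer: A=9, C=3, E=1, G=7, M=8, N=5, P=2, Q=4, V=0, X=6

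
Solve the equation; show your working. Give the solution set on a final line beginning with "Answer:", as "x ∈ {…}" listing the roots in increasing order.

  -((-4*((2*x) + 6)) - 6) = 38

Step 1. [-((-4*((2*x) + 6)) - 6) = 38] LHS negated; negate both sides ⇒ neg: (-4*((2*x) + 6)) - 6 = -38.
Step 2. [(-4*((2*x) + 6)) - 6 = -38] peel the -6: add 6 from each side. So sub: -4*((2*x) + 6) = -32.
Step 3. [-4*((2*x) + 6) = -32] leading coefficient -4: divide by -4 ⇒ div: (2*x) + 6 = 8.
Step 4. [(2*x) + 6 = 8] 2 divides every term; factor it out, so factor: x + 3 = 4.
Step 5. [x + 3 = 4] 3 comes off first (subtract 3), so sub: x = 1.

Answer: x ∈ {1}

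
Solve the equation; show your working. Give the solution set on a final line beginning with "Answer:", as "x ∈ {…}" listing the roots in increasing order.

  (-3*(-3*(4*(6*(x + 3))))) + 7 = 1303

Step 1. [(-3*(-3*(4*(6*(x + 3))))) + 7 = 1303] the outer +7 inverts by subtracting 7. So sub: -3*(-3*(4*(6*(x + 3)))) = 1296.
Step 2. [-3*(-3*(4*(6*(x + 3)))) = 1296] -3·(inner) — divide through by -3, so div: -3*(4*(6*(x + 3))) = -432.
Step 3. [-3*(4*(6*(x + 3))) = -432] divide by the outer -3. So div: 4*(6*(x + 3)) = 144.
Step 4. [4*(6*(x + 3)) = 144] 4·(inner) — divide through by 4. So div: 6*(x + 3) = 36.
Step 5. [6*(x + 3) = 36] divide by the outer 6, so div: x + 3 = 6.
Step 6. [x + 3 = 6] +3 is outermost — subtract 3 both sides ⇒ sub: x = 3.

Answer: x ∈ {3}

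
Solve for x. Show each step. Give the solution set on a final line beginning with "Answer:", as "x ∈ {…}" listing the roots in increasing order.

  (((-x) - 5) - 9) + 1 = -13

Step 1. [(((-x) - 5) - 9) + 1 = -13] 1 comes off first (subtract 1) ⇒ sub: ((-x) - 5) - 9 = -14.
Step 2. [((-x) - 5) - 9 = -14] -9 is outermost — add 9 both sides, so sub: (-x) - 5 = -5.
Step 3. [(-x) - 5 = -5] add 5: x sits inside (… - 5) ⇒ sub: -x = 0.
Step 4. [-x = 0] leading − — multiply by −1 ⇒ neg: x = 0.

Answer: x ∈ {0}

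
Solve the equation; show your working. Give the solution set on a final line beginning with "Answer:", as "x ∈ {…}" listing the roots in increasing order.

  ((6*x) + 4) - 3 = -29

Step 1. [((6*x) + 4) - 3 = -29] peel the -3: add 3 from each side ⇒ sub: (6*x) + 4 = -26.
Step 2. [(6*x) + 4 = -26] subtract 4: x sits inside (… + 4) ⇒ sub: 6*x = -30.
Step 3. [6*x = -30] 6·(inner) — divide through by 6 ⇒ div: x = -5.

Answer: x ∈ {-5}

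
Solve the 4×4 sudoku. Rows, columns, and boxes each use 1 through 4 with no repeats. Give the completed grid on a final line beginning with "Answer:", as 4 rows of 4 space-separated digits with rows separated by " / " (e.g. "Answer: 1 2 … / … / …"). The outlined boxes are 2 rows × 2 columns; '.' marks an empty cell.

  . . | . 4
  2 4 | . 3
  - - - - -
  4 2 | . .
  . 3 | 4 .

Step 1. [r1c2∈{1}] nothing but 1 survives at r1c2, so r1c2=1.
Step 2. [r3c4∈{1}] r3c4 has the single candidate 1 ⇒ r3c4=1.
Step 3. [r4c1∈{1}] only 1 remains possible at r4c1, so r4c1=1.
Step 4. [r4c4∈{2}] r4c4 is down to just 2, so r4c4=2.
Step 5. [r1c3∈{2}] only 2 remains possible at r1c3, so r1c3=2.
Step 6. [r3c3∈{3}] r3c3's peers cover all but 3, so r3c3=3.
Step 7. [r1c1∈{3}] r1c1's peers cover all but 3. So r1c1=3.
Step 8. [r2c3∈{1}] only 1 remains possible at r2c3 ⇒ r2c3=1.

Answer: 3 1 2 4 / 2 4 1 3 / 4 2 3 1 / 1 3 4 2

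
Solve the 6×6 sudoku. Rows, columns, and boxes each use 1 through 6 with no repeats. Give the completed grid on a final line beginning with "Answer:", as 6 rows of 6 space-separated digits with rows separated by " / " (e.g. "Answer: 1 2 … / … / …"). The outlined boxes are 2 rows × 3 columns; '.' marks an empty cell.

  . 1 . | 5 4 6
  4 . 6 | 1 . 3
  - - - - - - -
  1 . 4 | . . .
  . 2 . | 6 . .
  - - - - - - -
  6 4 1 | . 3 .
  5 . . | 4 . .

Step 1. [r4c3∈{3,5}] r4c3 is the only open cell in col 3 admitting 5 ⇒ r4c3=5.
Step 2. [r6c3∈{2,3}] r6c3 is the only open cell in box 5 admitting 2. So r6c3=2.
Step 3. [r3c5∈{2,5}] in col 5, 5 fits only at r3c5. So r3c5=5.
Step 4. [r3c6∈{2}] r3c6's peers cover all but 2 ⇒ r3c6=2.
Step 5. [r4c5∈{1}] nothing but 1 survives at r4c5. So r4c5=1.
Step 6. [r4c1∈{3}] r4c1 has the single candidate 3 ⇒ r4c1=3.
Step 7. [r5c4∈{2}] r5c4 is down to just 2 ⇒ r5c4=2.
Step 8. [r6c2∈{3}] r6c2 is down to just 3 ⇒ r6c2=3.
Step 9. [r2c2∈{5}] r2c2's peers cover all but 5 ⇒ r2c2=5.
Step 10. [r3c2∈{6}] only 6 remains possible at r3c2 ⇒ r3c2=6.
Step 11. [r2c5∈{2}] r2c5 is down to just 2 ⇒ r2c5=2.
Step 12. [r3c4∈{3}] nothing but 3 survives at r3c4 ⇒ r3c4=3.
Step 13. [r5c6∈{5}] nothing but 5 survives at r5c6 ⇒ r5c6=5.
Step 14. [r6c6∈{1}] r6c6 has the single candidate 1. So r6c6=1.
Step 15. [r1c1∈{2}] only 2 remains possible at r1c1. So r1c1=2.
Step 16. [r4c6∈{4}] only 4 remains possible at r4c6 ⇒ r4c6=4.
Step 17. [r6c5∈{6}] only 6 remains possible at r6c5. So r6c5=6.
Step 18. [r1c3∈{3}] r1c3 has the single candidate 3. So r1c3=3.

Answer: 2 1 3 5 4 6 / 4 5 6 1 2 3 / 1 6 4 3 5 2 / 3 2 5 6 1 4 / 6 4 1 2 3 5 / 5 3 2 4 6 1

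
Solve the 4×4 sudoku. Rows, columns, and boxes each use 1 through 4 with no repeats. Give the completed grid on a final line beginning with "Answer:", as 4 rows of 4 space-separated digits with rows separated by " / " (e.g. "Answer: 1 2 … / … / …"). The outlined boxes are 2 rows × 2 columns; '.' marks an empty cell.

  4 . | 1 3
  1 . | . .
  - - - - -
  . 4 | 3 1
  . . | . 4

Step 1. [r4c3∈{2}] r4c3 is down to just 2. So r4c3=2.
Step 2. [r2c2∈{2,3}] r2c2 is the only open cell in row 2 admitting 3 ⇒ r2c2=3.
Step 3. [r2c3∈{4}] nothing but 4 survives at r2c3. So r2c3=4.
Step 4. [r3c1∈{2}] r3c1's peers cover all but 2. So r3c1=2.
Step 5. [r4c2∈{1}] nothing but 1 survives at r4c2, so r4c2=1.
Step 6. [r1c2∈{2}] only 2 remains possible at r1c2, so r1c2=2.
Step 7. [r4c1∈{3}] r4c1 is down to just 3, so r4c1=3.
Step 8. [r2c4∈{2}] r2c4's peers cover all but 2, so r2c4=2.

Answer: 4 2 1 3 / 1 3 4 2 / 2 4 3 1 / 3 1 2 4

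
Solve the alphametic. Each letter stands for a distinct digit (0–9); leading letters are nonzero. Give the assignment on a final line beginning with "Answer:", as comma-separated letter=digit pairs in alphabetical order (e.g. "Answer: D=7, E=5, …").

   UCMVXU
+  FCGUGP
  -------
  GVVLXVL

Step 1. [col 1: U + P ≡ L (mod 10)] column 1 (U + P ≡ L (mod 10), carry-in 0) doesn't pin L yet; pick L=7 and continue. So L=7.
Step 2. [G] adding two 6-digit numbers gives at most 6+1 digits, and here it does — G is that final carry and must be 1, so G=1.
Step 3. [col 1: U + P ≡ L (mod 10)] several values work for U in column 1 (U + P ≡ L (mod 10), carry-in 0); try U=8, so U=8.
Step 4. [col 1: U + P ≡ L (mod 10)] from column 1 (U=8, L=7, carry-in 0, digits 1,7,8 already taken and all letters distinct): P must equal 9, so P=9.
Step 5. [col 2: X + G ≡ V (mod 10)] no forcing yet in column 2 (carry-in 1); X=0 is free and consistent — try it. So X=0.
Step 6. [col 2: X + G ≡ V (mod 10)] in column 2 we have X+G≡V with carry-in 1; given X=0, G=1 and digits 0,1,7,8,9 already taken and all letters distinct, that pins V to 2 ⇒ V=2.
Step 7. [col 4: M + G ≡ L (mod 10)] column 4 reads M+G+carry(1)=L with G=1, L=7; with digits 0,1,2,7,8,9 already taken and all letters distinct, the only value for M is 5. So M=5.
Step 8. [col 5: C + C ≡ V (mod 10)] from column 5 (V=2, carry-in 0, digits 0,1,2,5,7,8,9 already taken and all letters distinct): C must equal 6, so C=6.
Step 9. [col 6: U + F ≡ V (mod 10)] column 6: given U=8, V=2, carry-in 1, and digits 0,1,2,5,6,7,8,9 already taken and all letters distinct, U+F≡V (mod 10) forces F=3, so F=3.

Answer: C=6, F=3, G=1, L=7, M=5, P=9, U=8, V=2, X=0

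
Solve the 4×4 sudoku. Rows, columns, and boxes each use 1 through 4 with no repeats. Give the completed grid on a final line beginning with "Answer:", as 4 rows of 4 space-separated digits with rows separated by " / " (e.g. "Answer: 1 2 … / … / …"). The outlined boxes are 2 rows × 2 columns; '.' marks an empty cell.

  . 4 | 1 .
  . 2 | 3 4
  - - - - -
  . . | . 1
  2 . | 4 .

Step 1. [r3c2∈{3}] nothing but 3 survives at r3c2. So r3c2=3.
Step 2. [r4c2∈{1}] r4c2 is down to just 1, so r4c2=1.
Step 3. [r4c4∈{3}] r4c4 has the single candidate 3 ⇒ r4c4=3.
Step 4. [r1c1∈{3}] r1c1 is down to just 3. So r1c1=3.
Step 5. [r3c1∈{4}] r3c1 is down to just 4, so r3c1=4.
Step 6. [r3c3∈{2}] only 2 remains possible at r3c3 ⇒ r3c3=2.
Step 7. [r2c1∈{1}] r2c1 has the single candidate 1, so r2c1=1.
Step 8. [r1c4∈{2}] only 2 remains possible at r1c4, so r1c4=2.

Answer: 3 4 1 2 / 1 2 3 4 / 4 3 2 1 / 2 1 4 3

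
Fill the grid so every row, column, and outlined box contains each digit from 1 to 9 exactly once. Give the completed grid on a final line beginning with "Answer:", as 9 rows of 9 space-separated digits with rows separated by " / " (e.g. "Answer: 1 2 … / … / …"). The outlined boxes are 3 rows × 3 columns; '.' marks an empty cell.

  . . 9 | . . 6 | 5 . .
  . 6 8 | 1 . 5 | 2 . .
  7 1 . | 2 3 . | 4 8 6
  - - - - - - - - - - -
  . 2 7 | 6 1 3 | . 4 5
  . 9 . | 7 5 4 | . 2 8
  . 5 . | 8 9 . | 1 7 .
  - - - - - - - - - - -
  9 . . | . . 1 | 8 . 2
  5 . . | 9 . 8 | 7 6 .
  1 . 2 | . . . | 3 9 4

Step 1. [r1c4∈{4}] r1c4 is down to just 4. So r1c4=4.
Step 2. [r1c2∈{3}] r1c2's peers cover all but 3, so r1c2=3.
Step 3. [r7c3∈{3,4,6}] 6 has one home in box 7: r7c3, so r7c3=6.
Step 4. [r2c5∈{7}] only 7 remains possible at r2c5. So r2c5=7.
Step 5. [r8c3∈{3,4}] in row 8, 3 fits only at r8c3. So r8c3=3.
Step 6. [r6c1∈{3,4,6}] 6 has one home in row 6: r6c1, so r6c1=6.
Step 7. [r7c2∈{4,7}] 7 has one home in row 7: r7c2. So r7c2=7.
Step 8. [r8c2∈{4}] r8c2 has the single candidate 4 ⇒ r8c2=4.
Step 9. [r1c9∈{1,7}] row 1 places 7 nowhere but r1c9 ⇒ r1c9=7.
Step 10. [r6c9∈{3}] nothing but 3 survives at r6c9 ⇒ r6c9=3.
Step 11. [r7c4∈{3,5}] r7c4 is the only open cell in row 7 admitting 3, so r7c4=3.
Step 12. [r9c5∈{6}] only 6 remains possible at r9c5 ⇒ r9c5=6.
Step 13. [r1c5∈{8}] r1c5 is down to just 8, so r1c5=8.
Step 14. [r9c6∈{7}] only 7 remains possible at r9c6, so r9c6=7.
Step 15. [r9c4∈{5}] only 5 remains possible at r9c4. So r9c4=5.
Step 16. [r2c8∈{3}] only 3 remains possible at r2c8, so r2c8=3.
Step 17. [r6c6∈{2}] only 2 remains possible at r6c6. So r6c6=2.
Step 18. [r2c9∈{9}] only 9 remains possible at r2c9, so r2c9=9.
Step 19. [r3c3∈{5}] r3c3 has the single candidate 5 ⇒ r3c3=5.
Step 20. [r7c8∈{5}] r7c8 is down to just 5. So r7c8=5.
Step 21. [r5c7∈{6}] r5c7's peers cover all but 6. So r5c7=6.
Step 22. [r9c2∈{8}] only 8 remains possible at r9c2. So r9c2=8.
Step 23. [r6c3∈{4}] r6c3 is down to just 4 ⇒ r6c3=4.
Step 24. [r5c1∈{3}] r5c1 is down to just 3 ⇒ r5c1=3.
Step 25. [r1c8∈{1}] r1c8 has the single candidate 1 ⇒ r1c8=1.
Step 26. [r8c5∈{2}] only 2 remains possible at r8c5. So r8c5=2.
Step 27. [r3c6∈{9}] r3c6 has the single candidate 9. So r3c6=9.
Step 28. [r7c5∈{4}] only 4 remains possible at r7c5, so r7c5=4.
Step 29. [r5c3∈{1}] r5c3 is down to just 1. So r5c3=1.
Step 30. [r2c1∈{4}] r2c1 has the single candidate 4, so r2c1=4.
Step 31. [r4c1∈{8}] r4c1 has the single candidate 8. So r4c1=8.
Step 32. [r8c9∈{1}] r8c9's peers cover all but 1, so r8c9=1.
Step 33. [r1c1∈{2}] r1c1's peers cover all but 2. So r1c1=2.
Step 34. [r4c7∈{9}] r4c7 is down to just 9, so r4c7=9.

Answer: 2 3 9 4 8 6 5 1 7 / 4 6 8 1 7 5 2 3 9 / 7 1 5 2 3 9 4 8 6 / 8 2 7 6 1 3 9 4 5 / 3 9 1 7 5 4 6 2 8 / 6 5 4 8 9 2 1 7 3 / 9 7 6 3 4 1 8 5 2 / 5 4 3 9 2 8 7 6 1 / 1 8 2 5 6 7 3 9 4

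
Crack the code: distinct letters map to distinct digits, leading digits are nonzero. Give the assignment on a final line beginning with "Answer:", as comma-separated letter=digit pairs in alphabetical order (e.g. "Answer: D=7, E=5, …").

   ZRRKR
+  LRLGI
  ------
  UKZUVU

Step 1. [col 1: R + I ≡ U (mod 10)] no forcing yet in column 1 (carry-in 0); I=9 is free and consistent — try it ⇒ I=9.
Step 2. [col 1: R + I ≡ U (mod 10)] several values work for U in column 1 (R + I ≡ U (mod 10), carry-in 0); try U=1 ⇒ U=1.
Step 3. [col 1: R + I ≡ U (mod 10)] from column 1 (I=9, U=1, carry-in 0, digits 1,9 already taken and all letters distinct): R must equal 2. So R=2.
Step 4. [col 2: K + G ≡ V (mod 10)] column 2 (K + G ≡ V (mod 10), carry-in 1) doesn't pin K yet; pick K=3 and continue ⇒ K=3.
Step 5. [col 2: K + G ≡ V (mod 10)] column 2 (K + G ≡ V (mod 10), carry-in 1) doesn't pin G yet; pick G=6 and continue, so G=6.
Step 6. [col 2: K + G ≡ V (mod 10)] column 2: given K=3, G=6, carry-in 1, and digits 1,2,3,6,9 already taken and all letters distinct, K+G≡V (mod 10) forces V=0 ⇒ V=0.
Step 7. [col 3: R + L ≡ U (mod 10)] in column 3 we have R+L≡U with carry-in 1; given R=2, U=1 and digits 0,1,2,3,6,9 already taken and all letters distinct, that pins L to 8, so L=8.
Step 8. [col 4: R + R ≡ Z (mod 10)] in column 4 we have R+R≡Z with carry-in 1; given R=2 and digits 0,1,2,3,6,8,9 already taken and all letters distinct, that pins Z to 5 ⇒ Z=5.

Answer: G=6, I=9, K=3, L=8, R=2, U=1, V=0, Z=5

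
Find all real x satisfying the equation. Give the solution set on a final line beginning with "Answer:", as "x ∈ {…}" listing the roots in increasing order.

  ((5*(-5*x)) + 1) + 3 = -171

Step 1. [((5*(-5*x)) + 1) + 3 = -171] the outer +3 inverts by subtracting 3, so sub: (5*(-5*x)) + 1 = -174.
Step 2. [(5*(-5*x)) + 1 = -174] peel the +1: subtract 1 from each side, so sub: 5*(-5*x) = -175.
Step 3. [5*(-5*x) = -175] LHS = 5·(…); ÷5 both sides, so div: -5*x = -35.
Step 4. [-5*x = -35] LHS = -5·(…); ÷-5 both sides, so div: x = 7.

Answer: x ∈ {7}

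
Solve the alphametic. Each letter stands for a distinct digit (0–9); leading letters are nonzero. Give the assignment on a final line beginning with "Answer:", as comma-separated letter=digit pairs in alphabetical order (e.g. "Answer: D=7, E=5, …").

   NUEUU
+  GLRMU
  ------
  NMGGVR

Step 1. [col 1: U + U ≡ R (mod 10)] no forcing yet in column 1 (carry-in 0); U=7 is free and consistent — try it ⇒ U=7.
Step 2. [N] adding two 5-digit numbers gives at most 5+1 digits, and here it does — N is that final carry and must be 1 ⇒ N=1.
Step 3. [col 1: U + U ≡ R (mod 10)] column 1: given U=7, carry-in 0, and digits 1,7 already taken and all letters distinct, U+U≡R (mod 10) forces R=4, so R=4.
Step 4. [col 2: U + M ≡ V (mod 10)] column 2 (U + M ≡ V (mod 10), carry-in 1) doesn't pin V yet; pick V=8 and continue ⇒ V=8.
Step 5. [col 2: U + M ≡ V (mod 10)] in column 2 we have U+M≡V with carry-in 1; given U=7, V=8 and digits 1,4,7,8 already taken and all letters distinct, that pins M to 0 ⇒ M=0.
Step 6. [col 3: E + R ≡ G (mod 10)] several values work for E in column 3 (E + R ≡ G (mod 10), carry-in 0); try E=5 ⇒ E=5.
Step 7. [col 3: E + R ≡ G (mod 10)] from column 3 (E=5, R=4, carry-in 0, digits 0,1,4,5,7,8 already taken and all letters distinct): G must equal 9, so G=9.
Step 8. [col 4: U + L ≡ G (mod 10)] column 4 reads U+L+carry(0)=G with U=7, G=9; with digits 0,1,4,5,7,8,9 already taken and all letters distinct, the only value for L is 2 ⇒ L=2.

Answer: E=5, G=9, L=2, M=0, N=1, R=4, U=7, V=8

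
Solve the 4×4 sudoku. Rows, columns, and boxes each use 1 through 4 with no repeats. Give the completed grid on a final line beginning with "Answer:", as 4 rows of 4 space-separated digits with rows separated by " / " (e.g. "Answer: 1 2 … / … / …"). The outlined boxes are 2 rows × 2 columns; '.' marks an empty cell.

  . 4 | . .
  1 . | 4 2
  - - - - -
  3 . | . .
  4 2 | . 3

Step 1. [r4c3∈{1}] r4c3 has the single candidate 1. So r4c3=1.
Step 2. [r1c4∈{1}] r1c4 has the single candidate 1. So r1c4=1.
Step 3. [r2c2∈{3}] only 3 remains possible at r2c2 ⇒ r2c2=3.
Step 4. [r3c2∈{1}] r3c2 has the single candidate 1 ⇒ r3c2=1.
Step 5. [r3c4∈{4}] r3c4 is down to just 4, so r3c4=4.
Step 6. [r1c1∈{2}] r1c1 has the single candidate 2 ⇒ r1c1=2.
Step 7. [r1c3∈{3}] only 3 remains possible at r1c3. So r1c3=3.
Step 8. [r3c3∈{2}] r3c3 is down to just 2. So r3c3=2.

Answer: 2 4 3 1 / 1 3 4 2 / 3 1 2 4 / 4 2 1 3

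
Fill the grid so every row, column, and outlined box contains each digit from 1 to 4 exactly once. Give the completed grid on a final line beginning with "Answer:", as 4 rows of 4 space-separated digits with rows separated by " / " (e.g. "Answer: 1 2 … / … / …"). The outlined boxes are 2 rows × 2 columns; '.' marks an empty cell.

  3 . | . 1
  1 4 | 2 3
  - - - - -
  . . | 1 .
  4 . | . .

Step 1. [r3c1∈{2}] r3c1 has the single candidate 2. So r3c1=2.
Step 2. [r3c2∈{3}] nothing but 3 survives at r3c2, so r3c2=3.
Step 3. [r4c4∈{2}] only 2 remains possible at r4c4. So r4c4=2.
Step 4. [r1c2∈{2}] r1c2 has the single candidate 2 ⇒ r1c2=2.
Step 5. [r4c3∈{3}] nothing but 3 survives at r4c3, so r4c3=3.
Step 6. [r1c3∈{4}] r1c3 is down to just 4, so r1c3=4.
Step 7. [r3c4∈{4}] only 4 remains possible at r3c4, so r3c4=4.
Step 8. [r4c2∈{1}] r4c2's peers cover all but 1. So r4c2=1.

Answer: 3 2 4 1 / 1 4 2 3 / 2 3 1 4 / 4 1 3 2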